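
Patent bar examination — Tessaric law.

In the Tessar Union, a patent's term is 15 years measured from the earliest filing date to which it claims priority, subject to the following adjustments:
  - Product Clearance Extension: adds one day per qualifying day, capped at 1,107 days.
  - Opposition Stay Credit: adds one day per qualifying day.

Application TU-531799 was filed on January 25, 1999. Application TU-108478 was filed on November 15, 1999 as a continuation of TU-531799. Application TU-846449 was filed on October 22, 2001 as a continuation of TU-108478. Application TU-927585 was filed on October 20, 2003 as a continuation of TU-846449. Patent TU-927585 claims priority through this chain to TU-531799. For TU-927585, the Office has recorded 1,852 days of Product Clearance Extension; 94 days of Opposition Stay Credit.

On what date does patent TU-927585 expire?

Earliest priority filing: 25 January 1999.
Base term: 25 January 1999 + 15 years → 25 January 2014.
Product Clearance Extension: 1852 days claimed exceeds the 1107-day cap, so +1107 days → 5 February 2017.
Opposition Stay Credit: +94 days → 10 May 2017.

2017-05-10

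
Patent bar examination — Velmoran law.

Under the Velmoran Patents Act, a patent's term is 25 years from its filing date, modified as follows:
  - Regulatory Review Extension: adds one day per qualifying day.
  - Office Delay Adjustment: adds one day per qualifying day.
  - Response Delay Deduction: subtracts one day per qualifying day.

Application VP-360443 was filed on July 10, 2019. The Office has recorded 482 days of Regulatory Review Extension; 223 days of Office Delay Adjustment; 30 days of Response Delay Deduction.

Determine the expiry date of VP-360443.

Base term: filing date + 25 years → 10 July 2044.
Regulatory Review Extension: +482 days → 4 November 2045.
Office Delay Adjustment: +223 days → 15 June 2046.
Response Delay Deduction: −30 days → 16 May 2046.

2046-05-16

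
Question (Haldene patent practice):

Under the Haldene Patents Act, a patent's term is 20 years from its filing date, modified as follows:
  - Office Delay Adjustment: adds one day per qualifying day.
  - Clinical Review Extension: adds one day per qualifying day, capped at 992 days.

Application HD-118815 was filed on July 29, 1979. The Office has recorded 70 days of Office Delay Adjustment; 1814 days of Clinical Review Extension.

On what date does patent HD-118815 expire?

Base term: filing date + 20 years → 29 July 1999.
Office Delay Adjustment: +70 days → 7 October 1999.
Clinical Review Extension: 1814 days claimed exceeds the 992-day cap, so +992 days → 25 June 2002.

2002-06-25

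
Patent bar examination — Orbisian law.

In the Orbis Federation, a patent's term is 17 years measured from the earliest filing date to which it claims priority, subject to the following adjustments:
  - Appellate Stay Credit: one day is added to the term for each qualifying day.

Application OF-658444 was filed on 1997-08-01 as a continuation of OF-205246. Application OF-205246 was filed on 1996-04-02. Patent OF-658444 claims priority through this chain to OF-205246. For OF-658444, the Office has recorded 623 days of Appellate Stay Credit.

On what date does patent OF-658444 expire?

Earliest priority filing: 2 April 1996.
Base term: 2 April 1996 + 17 years → 2 April 2013.
Appellate Stay Credit: +623 days → 16 December 2014.

2014-12-16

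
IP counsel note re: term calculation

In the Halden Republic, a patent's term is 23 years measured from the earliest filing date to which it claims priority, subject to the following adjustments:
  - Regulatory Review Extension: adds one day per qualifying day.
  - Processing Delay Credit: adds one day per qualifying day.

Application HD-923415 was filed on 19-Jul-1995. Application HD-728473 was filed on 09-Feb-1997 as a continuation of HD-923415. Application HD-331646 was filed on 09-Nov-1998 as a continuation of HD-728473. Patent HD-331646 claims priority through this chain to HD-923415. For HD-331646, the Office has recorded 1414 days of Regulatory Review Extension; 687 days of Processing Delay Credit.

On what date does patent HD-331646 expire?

Earliest priority filing: 19 July 1995.
Base term: 19 July 1995 + 23 years → 19 July 2018.
Regulatory Review Extension: +1414 days → 2 June 2022.
Processing Delay Credit: +687 days → 19 April 2024.

2024-04-19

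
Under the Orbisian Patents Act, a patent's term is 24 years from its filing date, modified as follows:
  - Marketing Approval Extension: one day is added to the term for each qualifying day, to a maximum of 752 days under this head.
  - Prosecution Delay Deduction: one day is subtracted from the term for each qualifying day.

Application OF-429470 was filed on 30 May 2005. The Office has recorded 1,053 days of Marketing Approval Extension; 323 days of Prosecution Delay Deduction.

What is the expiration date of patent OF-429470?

Base term: filing date + 24 years → 30 May 2029.
Marketing Approval Extension: 1053 days claimed exceeds the 752-day cap, so +752 days → 21 June 2031.
Prosecution Delay Deduction: −323 days → 2 August 2030.

2030-08-02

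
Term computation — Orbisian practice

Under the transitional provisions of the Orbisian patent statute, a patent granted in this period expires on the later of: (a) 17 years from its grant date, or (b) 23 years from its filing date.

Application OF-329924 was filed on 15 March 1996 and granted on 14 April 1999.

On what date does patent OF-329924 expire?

(a) grant + 17 years → 14 April 2016.
(b) filing + 23 years → 15 March 2019.
Later of the two: 15 March 2019.

March 15, 2019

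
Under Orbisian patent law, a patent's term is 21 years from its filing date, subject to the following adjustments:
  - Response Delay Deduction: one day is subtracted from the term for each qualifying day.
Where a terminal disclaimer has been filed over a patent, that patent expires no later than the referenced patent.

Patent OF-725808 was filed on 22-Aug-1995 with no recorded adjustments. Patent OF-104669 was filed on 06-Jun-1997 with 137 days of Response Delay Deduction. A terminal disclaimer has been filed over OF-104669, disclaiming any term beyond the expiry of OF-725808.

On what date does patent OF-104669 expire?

2016-08-22

Natural term of OF-104669:
  Base: filing + 21 years → 6 June 2018.
  Response Delay Deduction: −137 days → 20 January 2018.
Expiry of referenced patent OF-725808:
  Base: filing + 21 years → 22 August 2016.
Terminal disclaimer: OF-104669 expires on the earlier of 20 January 2018 and 22 August 2016.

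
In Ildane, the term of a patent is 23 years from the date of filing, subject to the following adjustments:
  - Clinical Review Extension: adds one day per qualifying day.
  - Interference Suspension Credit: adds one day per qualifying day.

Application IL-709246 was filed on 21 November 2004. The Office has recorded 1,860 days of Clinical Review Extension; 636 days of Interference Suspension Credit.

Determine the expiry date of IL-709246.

2034-09-21

Base term: filing date + 23 years → 21 November 2027.
Clinical Review Extension: +1860 days → 24 December 2032.
Interference Suspension Credit: +636 days → 21 September 2034.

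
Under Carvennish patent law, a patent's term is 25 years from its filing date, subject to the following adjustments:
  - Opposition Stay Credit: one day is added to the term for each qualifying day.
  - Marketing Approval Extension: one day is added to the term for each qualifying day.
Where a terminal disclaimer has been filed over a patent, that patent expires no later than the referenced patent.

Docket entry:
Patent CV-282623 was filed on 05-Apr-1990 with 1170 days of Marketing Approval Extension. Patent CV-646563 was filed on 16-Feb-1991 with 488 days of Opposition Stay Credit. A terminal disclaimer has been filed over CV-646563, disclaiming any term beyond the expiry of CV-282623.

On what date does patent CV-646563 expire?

2017-06-18

Natural term of CV-646563:
  Base: filing + 25 years → 16 February 2016.
  Opposition Stay Credit: +488 days → 18 June 2017.
Expiry of referenced patent CV-282623:
  Base: filing + 25 years → 5 April 2015.
  Marketing Approval Extension: +1170 days → 18 June 2018.
Terminal disclaimer: CV-646563 expires on the earlier of 18 June 2017 and 18 June 2018.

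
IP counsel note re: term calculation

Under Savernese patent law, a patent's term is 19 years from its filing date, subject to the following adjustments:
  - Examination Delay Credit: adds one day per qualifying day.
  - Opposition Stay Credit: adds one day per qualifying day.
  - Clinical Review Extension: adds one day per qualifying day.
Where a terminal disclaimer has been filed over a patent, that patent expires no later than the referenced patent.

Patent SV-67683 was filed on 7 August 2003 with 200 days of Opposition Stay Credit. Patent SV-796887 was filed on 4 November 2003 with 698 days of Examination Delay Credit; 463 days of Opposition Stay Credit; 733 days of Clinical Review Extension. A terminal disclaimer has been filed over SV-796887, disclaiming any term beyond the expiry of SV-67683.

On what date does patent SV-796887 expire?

Natural term of SV-796887:
  Base: filing + 19 years → 4 November 2022.
  Examination Delay Credit: +698 days → 2 October 2024.
  Opposition Stay Credit: +463 days → 8 January 2026.
  Clinical Review Extension: +733 days → 11 January 2028.
Expiry of referenced patent SV-67683:
  Base: filing + 19 years → 7 August 2022.
  Opposition Stay Credit: +200 days → 23 February 2023.
Terminal disclaimer: SV-796887 expires on the earlier of 11 January 2028 and 23 February 2023.

February 23, 2023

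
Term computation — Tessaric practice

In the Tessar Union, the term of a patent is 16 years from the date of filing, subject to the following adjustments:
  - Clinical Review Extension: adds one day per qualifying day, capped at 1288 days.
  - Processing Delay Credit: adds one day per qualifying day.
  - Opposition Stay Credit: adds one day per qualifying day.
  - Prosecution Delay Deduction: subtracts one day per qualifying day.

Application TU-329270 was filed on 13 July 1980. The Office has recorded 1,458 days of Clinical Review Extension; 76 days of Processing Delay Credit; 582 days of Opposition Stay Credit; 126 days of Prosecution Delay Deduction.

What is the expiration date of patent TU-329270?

Base term: filing date + 16 years → 13 July 1996.
Clinical Review Extension: 1458 days claimed exceeds the 1288-day cap, so +1288 days → 22 January 2000.
Processing Delay Credit: +76 days → 7 April 2000.
Opposition Stay Credit: +582 days → 10 November 2001.
Prosecution Delay Deduction: −126 days → 7 July 2001.

July 7, 2001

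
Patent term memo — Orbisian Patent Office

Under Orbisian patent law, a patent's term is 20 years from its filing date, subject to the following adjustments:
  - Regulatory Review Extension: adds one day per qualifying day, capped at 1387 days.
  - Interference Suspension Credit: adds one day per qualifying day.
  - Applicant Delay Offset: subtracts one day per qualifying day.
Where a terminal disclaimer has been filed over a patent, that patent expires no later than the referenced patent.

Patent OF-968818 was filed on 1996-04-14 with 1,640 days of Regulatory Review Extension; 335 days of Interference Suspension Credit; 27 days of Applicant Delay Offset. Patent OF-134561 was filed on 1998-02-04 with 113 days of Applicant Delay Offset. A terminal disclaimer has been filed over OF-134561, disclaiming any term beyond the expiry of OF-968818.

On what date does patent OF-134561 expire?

October 14, 2017

Natural term of OF-134561:
  Base: filing + 20 years → 4 February 2018.
  Applicant Delay Offset: −113 days → 14 October 2017.
Expiry of referenced patent OF-968818:
  Base: filing + 20 years → 14 April 2016.
  Regulatory Review Extension: 1640 days claimed exceeds the 1387-day cap, so +1387 days → 31 January 2020.
  Interference Suspension Credit: +335 days → 31 December 2020.
  Applicant Delay Offset: −27 days → 4 December 2020.
Terminal disclaimer: OF-134561 expires on the earlier of 14 October 2017 and 4 December 2020.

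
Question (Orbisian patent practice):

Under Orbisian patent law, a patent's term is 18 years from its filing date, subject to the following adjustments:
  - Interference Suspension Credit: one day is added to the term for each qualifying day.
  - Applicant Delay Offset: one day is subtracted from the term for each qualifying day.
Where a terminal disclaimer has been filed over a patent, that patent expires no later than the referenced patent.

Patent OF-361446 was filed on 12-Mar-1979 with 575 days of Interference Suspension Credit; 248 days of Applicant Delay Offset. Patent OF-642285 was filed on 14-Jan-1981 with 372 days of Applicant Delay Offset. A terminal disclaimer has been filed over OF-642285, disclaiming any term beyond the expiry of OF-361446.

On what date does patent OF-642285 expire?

Natural term of OF-642285:
  Base: filing + 18 years → 14 January 1999.
  Applicant Delay Offset: −372 days → 7 January 1998.
Expiry of referenced patent OF-361446:
  Base: filing + 18 years → 12 March 1997.
  Interference Suspension Credit: +575 days → 8 October 1998.
  Applicant Delay Offset: −248 days → 2 February 1998.
Terminal disclaimer: OF-642285 expires on the earlier of 7 January 1998 and 2 February 1998.

1998-01-07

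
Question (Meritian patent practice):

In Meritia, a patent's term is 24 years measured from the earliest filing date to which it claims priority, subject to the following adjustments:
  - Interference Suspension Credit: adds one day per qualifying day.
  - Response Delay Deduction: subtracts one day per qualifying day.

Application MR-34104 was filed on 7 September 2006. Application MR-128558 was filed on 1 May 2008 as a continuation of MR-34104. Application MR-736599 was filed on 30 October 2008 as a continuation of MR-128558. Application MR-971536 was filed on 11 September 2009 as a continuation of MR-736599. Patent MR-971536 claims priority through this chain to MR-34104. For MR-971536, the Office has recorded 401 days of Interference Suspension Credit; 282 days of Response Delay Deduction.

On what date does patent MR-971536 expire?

Earliest priority filing: 7 September 2006.
Base term: 7 September 2006 + 24 years → 7 September 2030.
Interference Suspension Credit: +401 days → 13 October 2031.
Response Delay Deduction: −282 days → 4 January 2031.

January 4, 2031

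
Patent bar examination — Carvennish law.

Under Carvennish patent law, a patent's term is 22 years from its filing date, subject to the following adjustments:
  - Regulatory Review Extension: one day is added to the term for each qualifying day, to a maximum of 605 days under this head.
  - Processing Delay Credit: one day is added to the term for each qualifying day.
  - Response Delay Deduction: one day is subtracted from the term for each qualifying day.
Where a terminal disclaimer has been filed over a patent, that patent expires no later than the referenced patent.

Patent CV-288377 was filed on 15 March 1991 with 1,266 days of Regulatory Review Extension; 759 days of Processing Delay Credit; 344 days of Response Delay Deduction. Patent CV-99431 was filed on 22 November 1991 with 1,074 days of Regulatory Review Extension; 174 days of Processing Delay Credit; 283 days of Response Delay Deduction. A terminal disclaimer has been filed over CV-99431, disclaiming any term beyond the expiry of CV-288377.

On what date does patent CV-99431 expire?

April 2, 2015

Natural term of CV-99431:
  Base: filing + 22 years → 22 November 2013.
  Regulatory Review Extension: 1074 days claimed exceeds the 605-day cap, so +605 days → 20 July 2015.
  Processing Delay Credit: +174 days → 10 January 2016.
  Response Delay Deduction: −283 days → 2 April 2015.
Expiry of referenced patent CV-288377:
  Base: filing + 22 years → 15 March 2013.
  Regulatory Review Extension: 1266 days claimed exceeds the 605-day cap, so +605 days → 10 November 2014.
  Processing Delay Credit: +759 days → 8 December 2016.
  Response Delay Deduction: −344 days → 30 December 2015.
Terminal disclaimer: CV-99431 expires on the earlier of 2 April 2015 and 30 December 2015.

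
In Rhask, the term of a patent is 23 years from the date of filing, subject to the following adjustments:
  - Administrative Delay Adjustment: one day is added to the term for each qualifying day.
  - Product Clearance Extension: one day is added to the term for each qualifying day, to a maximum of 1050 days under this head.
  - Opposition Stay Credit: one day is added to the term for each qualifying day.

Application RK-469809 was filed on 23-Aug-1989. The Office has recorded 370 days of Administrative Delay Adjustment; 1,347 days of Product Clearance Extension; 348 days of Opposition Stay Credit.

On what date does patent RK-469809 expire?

Base term: filing date + 23 years → 23 August 2012.
Administrative Delay Adjustment: +370 days → 28 August 2013.
Product Clearance Extension: 1347 days claimed exceeds the 1050-day cap, so +1050 days → 13 July 2016.
Opposition Stay Credit: +348 days → 26 June 2017.

2017-06-26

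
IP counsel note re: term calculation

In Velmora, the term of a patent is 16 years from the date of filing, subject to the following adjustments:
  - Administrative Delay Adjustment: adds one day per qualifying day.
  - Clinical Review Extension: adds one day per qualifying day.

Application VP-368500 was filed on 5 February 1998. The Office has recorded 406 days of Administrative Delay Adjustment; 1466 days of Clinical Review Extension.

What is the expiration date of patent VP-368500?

Base term: filing date + 16 years → 5 February 2014.
Administrative Delay Adjustment: +406 days → 18 March 2015.
Clinical Review Extension: +1466 days → 23 March 2019.

2019-03-23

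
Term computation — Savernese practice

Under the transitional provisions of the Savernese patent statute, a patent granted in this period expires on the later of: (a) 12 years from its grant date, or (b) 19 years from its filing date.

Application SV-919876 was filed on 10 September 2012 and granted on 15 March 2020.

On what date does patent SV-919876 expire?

2032-03-15

(a) grant + 12 years → 15 March 2032.
(b) filing + 19 years → 10 September 2031.
Later of the two: 15 March 2032.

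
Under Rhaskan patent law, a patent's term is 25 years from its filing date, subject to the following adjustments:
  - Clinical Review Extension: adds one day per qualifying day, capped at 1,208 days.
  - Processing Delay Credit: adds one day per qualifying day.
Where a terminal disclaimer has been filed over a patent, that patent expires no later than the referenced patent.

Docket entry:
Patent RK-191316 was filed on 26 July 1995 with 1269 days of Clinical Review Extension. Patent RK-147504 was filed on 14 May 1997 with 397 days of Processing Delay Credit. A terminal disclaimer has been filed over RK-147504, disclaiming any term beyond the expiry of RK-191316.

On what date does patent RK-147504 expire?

Natural term of RK-147504:
  Base: filing + 25 years → 14 May 2022.
  Processing Delay Credit: +397 days → 15 June 2023.
Expiry of referenced patent RK-191316:
  Base: filing + 25 years → 26 July 2020.
  Clinical Review Extension: 1269 days claimed exceeds the 1208-day cap, so +1208 days → 16 November 2023.
Terminal disclaimer: RK-147504 expires on the earlier of 15 June 2023 and 16 November 2023.

2023-06-15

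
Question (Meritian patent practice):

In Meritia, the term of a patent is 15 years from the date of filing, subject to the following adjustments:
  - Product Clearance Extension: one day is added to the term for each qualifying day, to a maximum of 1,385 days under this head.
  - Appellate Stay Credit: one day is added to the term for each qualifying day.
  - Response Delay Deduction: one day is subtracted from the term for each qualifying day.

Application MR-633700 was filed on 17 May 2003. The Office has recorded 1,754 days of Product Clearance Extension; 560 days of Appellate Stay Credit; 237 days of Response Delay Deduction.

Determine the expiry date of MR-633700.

January 19, 2023

Base term: filing date + 15 years → 17 May 2018.
Product Clearance Extension: 1754 days claimed exceeds the 1385-day cap, so +1385 days → 2 March 2022.
Appellate Stay Credit: +560 days → 13 September 2023.
Response Delay Deduction: −237 days → 19 January 2023.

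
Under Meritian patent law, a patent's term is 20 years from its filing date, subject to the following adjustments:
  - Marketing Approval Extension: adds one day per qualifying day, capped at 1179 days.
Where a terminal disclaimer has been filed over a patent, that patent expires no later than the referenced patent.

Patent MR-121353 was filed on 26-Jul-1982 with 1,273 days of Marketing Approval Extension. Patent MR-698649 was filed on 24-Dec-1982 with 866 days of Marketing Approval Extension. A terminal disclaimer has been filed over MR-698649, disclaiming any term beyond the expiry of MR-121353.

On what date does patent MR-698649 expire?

2005-05-08

Natural term of MR-698649:
  Base: filing + 20 years → 24 December 2002.
  Marketing Approval Extension: 866 days (within the 1179-day cap) → +866 days → 8 May 2005.
Expiry of referenced patent MR-121353:
  Base: filing + 20 years → 26 July 2002.
  Marketing Approval Extension: 1273 days claimed exceeds the 1179-day cap, so +1179 days → 17 October 2005.
Terminal disclaimer: MR-698649 expires on the earlier of 8 May 2005 and 17 October 2005.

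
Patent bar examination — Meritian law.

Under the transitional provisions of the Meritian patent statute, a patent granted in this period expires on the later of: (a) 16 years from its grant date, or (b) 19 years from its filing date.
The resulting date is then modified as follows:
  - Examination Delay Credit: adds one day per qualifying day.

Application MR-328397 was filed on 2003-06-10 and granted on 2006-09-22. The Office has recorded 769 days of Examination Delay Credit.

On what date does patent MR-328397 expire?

October 30, 2024

(a) grant + 16 years → 22 September 2022.
(b) filing + 19 years → 10 June 2022.
Later of the two: 22 September 2022.
Examination Delay Credit: +769 days → 30 October 2024.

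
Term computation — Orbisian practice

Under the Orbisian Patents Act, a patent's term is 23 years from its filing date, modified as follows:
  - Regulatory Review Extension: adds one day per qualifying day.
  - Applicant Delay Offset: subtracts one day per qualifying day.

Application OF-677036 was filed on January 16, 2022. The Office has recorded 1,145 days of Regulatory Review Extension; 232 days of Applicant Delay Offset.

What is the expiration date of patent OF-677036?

Base term: filing date + 23 years → 16 January 2045.
Regulatory Review Extension: +1145 days → 6 March 2048.
Applicant Delay Offset: −232 days → 18 July 2047.

July 18, 2047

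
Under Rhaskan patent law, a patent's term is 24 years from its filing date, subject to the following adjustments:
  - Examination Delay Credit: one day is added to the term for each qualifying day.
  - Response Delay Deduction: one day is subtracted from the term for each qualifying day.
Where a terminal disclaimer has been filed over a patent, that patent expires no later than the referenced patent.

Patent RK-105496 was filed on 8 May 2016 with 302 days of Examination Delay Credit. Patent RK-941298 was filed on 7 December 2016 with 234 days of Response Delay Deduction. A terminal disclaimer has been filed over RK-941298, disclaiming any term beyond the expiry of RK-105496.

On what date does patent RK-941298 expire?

Natural term of RK-941298:
  Base: filing + 24 years → 7 December 2040.
  Response Delay Deduction: −234 days → 17 April 2040.
Expiry of referenced patent RK-105496:
  Base: filing + 24 years → 8 May 2040.
  Examination Delay Credit: +302 days → 6 March 2041.
Terminal disclaimer: RK-941298 expires on the earlier of 17 April 2040 and 6 March 2041.

April 17, 2040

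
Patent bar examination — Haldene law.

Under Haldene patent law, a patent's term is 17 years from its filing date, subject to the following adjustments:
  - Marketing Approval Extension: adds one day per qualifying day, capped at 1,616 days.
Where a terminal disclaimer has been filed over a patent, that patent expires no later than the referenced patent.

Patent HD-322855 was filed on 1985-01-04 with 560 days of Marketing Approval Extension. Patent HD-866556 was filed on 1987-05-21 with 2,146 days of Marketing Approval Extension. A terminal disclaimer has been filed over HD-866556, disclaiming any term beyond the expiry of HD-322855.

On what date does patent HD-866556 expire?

July 18, 2003

Natural term of HD-866556:
  Base: filing + 17 years → 21 May 2004.
  Marketing Approval Extension: 2146 days claimed exceeds the 1616-day cap, so +1616 days → 23 October 2008.
Expiry of referenced patent HD-322855:
  Base: filing + 17 years → 4 January 2002.
  Marketing Approval Extension: 560 days (within the 1616-day cap) → +560 days → 18 July 2003.
Terminal disclaimer: HD-866556 expires on the earlier of 23 October 2008 and 18 July 2003.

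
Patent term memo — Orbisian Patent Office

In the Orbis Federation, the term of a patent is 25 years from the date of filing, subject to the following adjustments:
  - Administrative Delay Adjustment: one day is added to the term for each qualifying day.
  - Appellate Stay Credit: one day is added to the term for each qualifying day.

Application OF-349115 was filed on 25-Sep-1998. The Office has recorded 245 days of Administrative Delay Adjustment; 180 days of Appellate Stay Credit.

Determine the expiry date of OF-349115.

Base term: filing date + 25 years → 25 September 2023.
Administrative Delay Adjustment: +245 days → 27 May 2024.
Appellate Stay Credit: +180 days → 23 November 2024.

2024-11-23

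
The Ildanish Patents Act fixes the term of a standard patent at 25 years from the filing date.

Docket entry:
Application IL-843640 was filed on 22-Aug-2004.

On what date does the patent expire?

Filing date + 25 years → 22 August 2029.

August 22, 2029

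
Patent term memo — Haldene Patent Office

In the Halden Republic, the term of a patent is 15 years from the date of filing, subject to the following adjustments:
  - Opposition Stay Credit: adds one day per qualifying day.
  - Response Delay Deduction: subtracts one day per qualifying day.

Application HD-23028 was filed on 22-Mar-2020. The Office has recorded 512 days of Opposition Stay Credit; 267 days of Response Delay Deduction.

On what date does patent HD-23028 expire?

Base term: filing date + 15 years → 22 March 2035.
Opposition Stay Credit: +512 days → 15 August 2036.
Response Delay Deduction: −267 days → 22 November 2035.

November 22, 2035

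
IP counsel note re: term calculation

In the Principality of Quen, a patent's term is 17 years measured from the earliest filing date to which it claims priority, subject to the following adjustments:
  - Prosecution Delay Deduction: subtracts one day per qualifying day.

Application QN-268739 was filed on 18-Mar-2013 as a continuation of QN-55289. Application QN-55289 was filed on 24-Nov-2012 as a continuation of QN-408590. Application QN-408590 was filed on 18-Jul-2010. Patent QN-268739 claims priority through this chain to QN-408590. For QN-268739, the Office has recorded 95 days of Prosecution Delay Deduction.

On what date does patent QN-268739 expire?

April 14, 2027

Earliest priority filing: 18 July 2010.
Base term: 18 July 2010 + 17 years → 18 July 2027.
Prosecution Delay Deduction: −95 days → 14 April 2027.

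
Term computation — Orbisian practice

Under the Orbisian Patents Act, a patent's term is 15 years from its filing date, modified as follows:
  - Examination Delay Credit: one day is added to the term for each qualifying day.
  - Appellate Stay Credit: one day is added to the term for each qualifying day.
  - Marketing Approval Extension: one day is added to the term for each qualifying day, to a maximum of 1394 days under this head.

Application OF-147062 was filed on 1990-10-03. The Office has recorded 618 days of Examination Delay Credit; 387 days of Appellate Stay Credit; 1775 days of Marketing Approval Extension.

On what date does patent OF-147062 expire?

2012-04-28

Base term: filing date + 15 years → 3 October 2005.
Examination Delay Credit: +618 days → 13 June 2007.
Appellate Stay Credit: +387 days → 4 July 2008.
Marketing Approval Extension: 1775 days claimed exceeds the 1394-day cap, so +1394 days → 28 April 2012.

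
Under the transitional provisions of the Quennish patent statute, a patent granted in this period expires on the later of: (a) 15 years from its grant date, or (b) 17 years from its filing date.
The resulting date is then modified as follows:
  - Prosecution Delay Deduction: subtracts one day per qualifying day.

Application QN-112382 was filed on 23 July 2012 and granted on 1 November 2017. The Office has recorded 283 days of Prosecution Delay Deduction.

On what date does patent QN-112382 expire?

(a) grant + 15 years → 1 November 2032.
(b) filing + 17 years → 23 July 2029.
Later of the two: 1 November 2032.
Prosecution Delay Deduction: −283 days → 23 January 2032.

January 23, 2032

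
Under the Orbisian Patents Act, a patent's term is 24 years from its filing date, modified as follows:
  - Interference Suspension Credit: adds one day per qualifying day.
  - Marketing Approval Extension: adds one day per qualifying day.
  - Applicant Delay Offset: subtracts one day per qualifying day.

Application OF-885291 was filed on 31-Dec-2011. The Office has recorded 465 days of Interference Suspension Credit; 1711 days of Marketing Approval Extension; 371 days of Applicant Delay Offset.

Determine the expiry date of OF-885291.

Base term: filing date + 24 years → 31 December 2035.
Interference Suspension Credit: +465 days → 9 April 2037.
Marketing Approval Extension: +1711 days → 15 December 2041.
Applicant Delay Offset: −371 days → 9 December 2040.

2040-12-09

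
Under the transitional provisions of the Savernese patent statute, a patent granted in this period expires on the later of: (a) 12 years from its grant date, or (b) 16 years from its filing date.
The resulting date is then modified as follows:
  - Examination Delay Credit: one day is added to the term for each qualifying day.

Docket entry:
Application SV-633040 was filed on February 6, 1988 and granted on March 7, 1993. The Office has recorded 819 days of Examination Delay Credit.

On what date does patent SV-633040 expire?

(a) grant + 12 years → 7 March 2005.
(b) filing + 16 years → 6 February 2004.
Later of the two: 7 March 2005.
Examination Delay Credit: +819 days → 4 June 2007.

June 4, 2007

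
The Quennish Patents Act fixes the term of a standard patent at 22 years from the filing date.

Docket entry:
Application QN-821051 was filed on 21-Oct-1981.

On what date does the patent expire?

2003-10-21

Filing date + 22 years → 21 October 2003.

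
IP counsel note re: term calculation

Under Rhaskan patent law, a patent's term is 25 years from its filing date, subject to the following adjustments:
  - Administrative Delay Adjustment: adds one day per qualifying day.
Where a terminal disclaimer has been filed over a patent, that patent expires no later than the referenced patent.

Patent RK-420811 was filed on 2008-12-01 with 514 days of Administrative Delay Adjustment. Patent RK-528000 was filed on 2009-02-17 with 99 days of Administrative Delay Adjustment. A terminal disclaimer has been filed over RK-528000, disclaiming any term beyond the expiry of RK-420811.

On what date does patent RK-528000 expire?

2034-05-27

Natural term of RK-528000:
  Base: filing + 25 years → 17 February 2034.
  Administrative Delay Adjustment: +99 days → 27 May 2034.
Expiry of referenced patent RK-420811:
  Base: filing + 25 years → 1 December 2033.
  Administrative Delay Adjustment: +514 days → 29 April 2035.
Terminal disclaimer: RK-528000 expires on the earlier of 27 May 2034 and 29 April 2035.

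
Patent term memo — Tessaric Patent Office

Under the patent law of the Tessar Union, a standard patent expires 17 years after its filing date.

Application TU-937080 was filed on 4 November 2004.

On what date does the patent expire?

Filing date + 17 years → 4 November 2021.

November 4, 2021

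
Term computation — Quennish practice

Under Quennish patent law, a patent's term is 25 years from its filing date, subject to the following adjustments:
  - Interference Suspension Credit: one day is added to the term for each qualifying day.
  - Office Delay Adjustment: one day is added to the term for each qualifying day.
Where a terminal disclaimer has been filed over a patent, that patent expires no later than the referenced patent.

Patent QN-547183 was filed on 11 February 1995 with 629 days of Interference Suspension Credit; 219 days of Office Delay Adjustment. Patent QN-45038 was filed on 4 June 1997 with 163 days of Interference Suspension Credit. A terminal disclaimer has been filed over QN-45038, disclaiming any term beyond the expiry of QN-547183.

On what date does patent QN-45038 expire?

Natural term of QN-45038:
  Base: filing + 25 years → 4 June 2022.
  Interference Suspension Credit: +163 days → 14 November 2022.
Expiry of referenced patent QN-547183:
  Base: filing + 25 years → 11 February 2020.
  Interference Suspension Credit: +629 days → 1 November 2021.
  Office Delay Adjustment: +219 days → 8 June 2022.
Terminal disclaimer: QN-45038 expires on the earlier of 14 November 2022 and 8 June 2022.

2022-06-08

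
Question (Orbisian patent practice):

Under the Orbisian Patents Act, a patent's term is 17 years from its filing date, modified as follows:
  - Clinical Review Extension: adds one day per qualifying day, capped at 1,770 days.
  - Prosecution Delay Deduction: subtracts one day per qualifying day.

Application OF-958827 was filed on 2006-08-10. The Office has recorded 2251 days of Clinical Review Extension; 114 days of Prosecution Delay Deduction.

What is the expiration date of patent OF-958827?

February 21, 2028

Base term: filing date + 17 years → 10 August 2023.
Clinical Review Extension: 2251 days claimed exceeds the 1770-day cap, so +1770 days → 14 June 2028.
Prosecution Delay Deduction: −114 days → 21 February 2028.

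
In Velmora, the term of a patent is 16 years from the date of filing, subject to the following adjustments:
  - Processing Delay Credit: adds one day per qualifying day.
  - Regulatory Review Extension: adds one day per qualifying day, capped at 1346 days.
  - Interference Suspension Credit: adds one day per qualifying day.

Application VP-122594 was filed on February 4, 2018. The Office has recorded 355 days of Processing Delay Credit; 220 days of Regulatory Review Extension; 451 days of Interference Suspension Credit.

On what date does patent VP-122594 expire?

November 26, 2036

Base term: filing date + 16 years → 4 February 2034.
Processing Delay Credit: +355 days → 25 January 2035.
Regulatory Review Extension: 220 days (within the 1346-day cap) → +220 days → 2 September 2035.
Interference Suspension Credit: +451 days → 26 November 2036.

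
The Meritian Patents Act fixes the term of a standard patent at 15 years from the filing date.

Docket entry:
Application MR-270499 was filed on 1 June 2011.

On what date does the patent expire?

June 1, 2026

Filing date + 15 years → 1 June 2026.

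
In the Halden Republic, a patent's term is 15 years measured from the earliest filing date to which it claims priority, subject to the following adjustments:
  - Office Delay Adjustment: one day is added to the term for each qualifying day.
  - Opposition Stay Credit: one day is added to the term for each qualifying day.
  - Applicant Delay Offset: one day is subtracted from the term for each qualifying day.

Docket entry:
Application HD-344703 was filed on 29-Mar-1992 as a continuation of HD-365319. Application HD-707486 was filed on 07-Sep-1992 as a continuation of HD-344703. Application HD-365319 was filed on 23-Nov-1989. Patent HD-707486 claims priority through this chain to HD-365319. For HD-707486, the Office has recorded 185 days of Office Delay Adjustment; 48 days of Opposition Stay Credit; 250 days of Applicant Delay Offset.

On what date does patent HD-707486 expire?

Earliest priority filing: 23 November 1989.
Base term: 23 November 1989 + 15 years → 23 November 2004.
Office Delay Adjustment: +185 days → 27 May 2005.
Opposition Stay Credit: +48 days → 14 July 2005.
Applicant Delay Offset: −250 days → 6 November 2004.

November 6, 2004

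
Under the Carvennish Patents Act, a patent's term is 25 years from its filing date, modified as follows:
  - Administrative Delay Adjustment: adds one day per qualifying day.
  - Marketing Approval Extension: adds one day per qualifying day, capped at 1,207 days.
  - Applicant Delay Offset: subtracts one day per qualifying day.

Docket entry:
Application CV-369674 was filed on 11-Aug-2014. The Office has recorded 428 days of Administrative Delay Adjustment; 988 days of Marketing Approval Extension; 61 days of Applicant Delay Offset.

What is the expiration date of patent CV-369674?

Base term: filing date + 25 years → 11 August 2039.
Administrative Delay Adjustment: +428 days → 12 October 2040.
Marketing Approval Extension: 988 days (within the 1207-day cap) → +988 days → 27 June 2043.
Applicant Delay Offset: −61 days → 27 April 2043.

April 27, 2043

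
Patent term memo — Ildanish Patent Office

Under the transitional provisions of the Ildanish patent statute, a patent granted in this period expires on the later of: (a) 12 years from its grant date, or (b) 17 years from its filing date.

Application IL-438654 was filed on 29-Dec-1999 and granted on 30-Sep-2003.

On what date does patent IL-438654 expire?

2016-12-29

(a) grant + 12 years → 30 September 2015.
(b) filing + 17 years → 29 December 2016.
Later of the two: 29 December 2016.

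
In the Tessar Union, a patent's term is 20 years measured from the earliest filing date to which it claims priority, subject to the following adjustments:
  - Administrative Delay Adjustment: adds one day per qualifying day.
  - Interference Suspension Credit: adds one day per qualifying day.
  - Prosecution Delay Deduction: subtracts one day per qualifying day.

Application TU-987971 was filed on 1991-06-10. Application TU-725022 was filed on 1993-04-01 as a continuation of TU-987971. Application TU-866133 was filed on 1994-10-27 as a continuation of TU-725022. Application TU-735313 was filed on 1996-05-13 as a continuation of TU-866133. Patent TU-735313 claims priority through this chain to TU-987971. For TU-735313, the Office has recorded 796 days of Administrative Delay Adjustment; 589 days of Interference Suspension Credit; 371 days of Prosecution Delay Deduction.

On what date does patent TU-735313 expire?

2014-03-20

Earliest priority filing: 10 June 1991.
Base term: 10 June 1991 + 20 years → 10 June 2011.
Administrative Delay Adjustment: +796 days → 14 August 2013.
Interference Suspension Credit: +589 days → 26 March 2015.
Prosecution Delay Deduction: −371 days → 20 March 2014.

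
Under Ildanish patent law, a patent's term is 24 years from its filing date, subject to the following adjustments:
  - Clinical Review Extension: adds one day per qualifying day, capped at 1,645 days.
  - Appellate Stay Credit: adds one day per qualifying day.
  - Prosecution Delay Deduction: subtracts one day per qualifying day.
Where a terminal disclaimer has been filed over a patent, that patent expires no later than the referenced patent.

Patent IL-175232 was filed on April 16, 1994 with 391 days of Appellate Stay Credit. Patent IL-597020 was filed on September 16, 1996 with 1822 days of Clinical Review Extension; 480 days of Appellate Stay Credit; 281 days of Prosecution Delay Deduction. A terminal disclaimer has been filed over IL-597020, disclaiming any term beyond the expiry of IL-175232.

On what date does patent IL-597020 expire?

May 12, 2019

Natural term of IL-597020:
  Base: filing + 24 years → 16 September 2020.
  Clinical Review Extension: 1822 days claimed exceeds the 1645-day cap, so +1645 days → 19 March 2025.
  Appellate Stay Credit: +480 days → 12 July 2026.
  Prosecution Delay Deduction: −281 days → 4 October 2025.
Expiry of referenced patent IL-175232:
  Base: filing + 24 years → 16 April 2018.
  Appellate Stay Credit: +391 days → 12 May 2019.
Terminal disclaimer: IL-597020 expires on the earlier of 4 October 2025 and 12 May 2019.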